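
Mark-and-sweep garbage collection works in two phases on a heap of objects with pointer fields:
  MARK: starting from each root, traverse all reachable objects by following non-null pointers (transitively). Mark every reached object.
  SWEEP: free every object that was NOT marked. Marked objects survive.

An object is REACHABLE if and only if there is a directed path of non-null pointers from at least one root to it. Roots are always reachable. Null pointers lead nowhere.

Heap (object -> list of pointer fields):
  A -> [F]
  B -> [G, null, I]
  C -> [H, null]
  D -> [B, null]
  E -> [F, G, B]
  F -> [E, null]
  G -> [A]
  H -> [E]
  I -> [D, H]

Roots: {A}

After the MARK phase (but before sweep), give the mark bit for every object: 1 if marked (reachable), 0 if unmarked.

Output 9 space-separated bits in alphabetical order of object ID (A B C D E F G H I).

Answer: 1 1 0 1 1 1 1 1 1

Derivation:
Roots: A
Mark A: refs=F, marked=A
Mark F: refs=E null, marked=A F
Mark E: refs=F G B, marked=A E F
Mark G: refs=A, marked=A E F G
Mark B: refs=G null I, marked=A B E F G
Mark I: refs=D H, marked=A B E F G I
Mark D: refs=B null, marked=A B D E F G I
Mark H: refs=E, marked=A B D E F G H I
Unmarked (collected): C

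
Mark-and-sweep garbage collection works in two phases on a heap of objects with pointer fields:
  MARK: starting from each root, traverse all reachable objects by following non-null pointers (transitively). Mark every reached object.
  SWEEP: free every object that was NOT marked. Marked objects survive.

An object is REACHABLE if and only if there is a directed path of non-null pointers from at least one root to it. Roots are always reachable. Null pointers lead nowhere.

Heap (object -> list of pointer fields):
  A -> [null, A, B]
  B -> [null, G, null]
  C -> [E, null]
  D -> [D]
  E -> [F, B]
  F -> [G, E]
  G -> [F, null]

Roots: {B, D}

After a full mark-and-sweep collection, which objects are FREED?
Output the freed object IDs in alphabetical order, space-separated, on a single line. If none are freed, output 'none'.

Answer: A C

Derivation:
Roots: B D
Mark B: refs=null G null, marked=B
Mark D: refs=D, marked=B D
Mark G: refs=F null, marked=B D G
Mark F: refs=G E, marked=B D F G
Mark E: refs=F B, marked=B D E F G
Unmarked (collected): A C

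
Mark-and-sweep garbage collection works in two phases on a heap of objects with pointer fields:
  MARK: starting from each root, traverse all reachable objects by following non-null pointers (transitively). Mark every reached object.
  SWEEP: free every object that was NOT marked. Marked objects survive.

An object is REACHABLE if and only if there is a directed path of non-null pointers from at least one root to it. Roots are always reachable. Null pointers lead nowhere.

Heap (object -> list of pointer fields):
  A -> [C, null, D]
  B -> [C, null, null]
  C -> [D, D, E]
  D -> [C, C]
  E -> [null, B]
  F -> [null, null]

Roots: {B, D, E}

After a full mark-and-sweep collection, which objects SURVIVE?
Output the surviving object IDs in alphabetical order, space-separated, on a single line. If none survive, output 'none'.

Answer: B C D E

Derivation:
Roots: B D E
Mark B: refs=C null null, marked=B
Mark D: refs=C C, marked=B D
Mark E: refs=null B, marked=B D E
Mark C: refs=D D E, marked=B C D E
Unmarked (collected): A F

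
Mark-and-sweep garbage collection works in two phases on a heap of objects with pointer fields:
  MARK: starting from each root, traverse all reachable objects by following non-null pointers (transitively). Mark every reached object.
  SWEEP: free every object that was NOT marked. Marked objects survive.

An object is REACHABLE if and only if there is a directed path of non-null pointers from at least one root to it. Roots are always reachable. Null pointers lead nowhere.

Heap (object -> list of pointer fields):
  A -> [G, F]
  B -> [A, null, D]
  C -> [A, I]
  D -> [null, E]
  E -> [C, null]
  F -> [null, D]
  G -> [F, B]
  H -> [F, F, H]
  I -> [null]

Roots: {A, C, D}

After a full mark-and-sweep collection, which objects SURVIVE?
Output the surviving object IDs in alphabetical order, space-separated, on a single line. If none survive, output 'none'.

Answer: A B C D E F G I

Derivation:
Roots: A C D
Mark A: refs=G F, marked=A
Mark C: refs=A I, marked=A C
Mark D: refs=null E, marked=A C D
Mark G: refs=F B, marked=A C D G
Mark F: refs=null D, marked=A C D F G
Mark I: refs=null, marked=A C D F G I
Mark E: refs=C null, marked=A C D E F G I
Mark B: refs=A null D, marked=A B C D E F G I
Unmarked (collected): H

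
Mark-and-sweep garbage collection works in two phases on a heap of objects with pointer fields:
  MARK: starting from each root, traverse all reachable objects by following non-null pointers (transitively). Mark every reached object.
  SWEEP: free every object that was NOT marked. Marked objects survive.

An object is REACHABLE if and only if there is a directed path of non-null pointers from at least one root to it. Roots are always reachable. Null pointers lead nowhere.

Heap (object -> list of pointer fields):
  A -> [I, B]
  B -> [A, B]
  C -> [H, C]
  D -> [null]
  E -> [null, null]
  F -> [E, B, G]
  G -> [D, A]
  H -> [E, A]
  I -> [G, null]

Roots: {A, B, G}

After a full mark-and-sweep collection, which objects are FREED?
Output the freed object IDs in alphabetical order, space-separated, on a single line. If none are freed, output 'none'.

Roots: A B G
Mark A: refs=I B, marked=A
Mark B: refs=A B, marked=A B
Mark G: refs=D A, marked=A B G
Mark I: refs=G null, marked=A B G I
Mark D: refs=null, marked=A B D G I
Unmarked (collected): C E F H

Answer: C E F H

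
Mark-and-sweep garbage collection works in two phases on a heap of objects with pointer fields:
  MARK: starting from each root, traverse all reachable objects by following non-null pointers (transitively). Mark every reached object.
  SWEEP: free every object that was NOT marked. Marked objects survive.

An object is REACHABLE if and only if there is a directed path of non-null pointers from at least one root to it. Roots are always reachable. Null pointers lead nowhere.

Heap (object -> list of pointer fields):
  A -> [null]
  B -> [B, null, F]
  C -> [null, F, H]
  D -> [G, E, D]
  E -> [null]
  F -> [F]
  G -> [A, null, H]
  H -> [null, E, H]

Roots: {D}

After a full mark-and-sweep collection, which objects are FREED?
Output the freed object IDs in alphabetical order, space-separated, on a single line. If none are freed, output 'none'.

Answer: B C F

Derivation:
Roots: D
Mark D: refs=G E D, marked=D
Mark G: refs=A null H, marked=D G
Mark E: refs=null, marked=D E G
Mark A: refs=null, marked=A D E G
Mark H: refs=null E H, marked=A D E G H
Unmarked (collected): B C F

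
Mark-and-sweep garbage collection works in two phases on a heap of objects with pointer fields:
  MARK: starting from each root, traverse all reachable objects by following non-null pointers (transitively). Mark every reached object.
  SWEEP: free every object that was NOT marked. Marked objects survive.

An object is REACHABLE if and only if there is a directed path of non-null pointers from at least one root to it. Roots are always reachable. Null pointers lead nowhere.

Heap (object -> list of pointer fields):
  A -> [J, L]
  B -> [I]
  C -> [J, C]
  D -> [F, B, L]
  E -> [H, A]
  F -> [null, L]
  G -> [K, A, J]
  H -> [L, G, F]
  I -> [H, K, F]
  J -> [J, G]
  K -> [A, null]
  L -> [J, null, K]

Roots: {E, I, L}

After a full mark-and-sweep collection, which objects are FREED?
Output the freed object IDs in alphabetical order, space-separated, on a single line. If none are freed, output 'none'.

Roots: E I L
Mark E: refs=H A, marked=E
Mark I: refs=H K F, marked=E I
Mark L: refs=J null K, marked=E I L
Mark H: refs=L G F, marked=E H I L
Mark A: refs=J L, marked=A E H I L
Mark K: refs=A null, marked=A E H I K L
Mark F: refs=null L, marked=A E F H I K L
Mark J: refs=J G, marked=A E F H I J K L
Mark G: refs=K A J, marked=A E F G H I J K L
Unmarked (collected): B C D

Answer: B C D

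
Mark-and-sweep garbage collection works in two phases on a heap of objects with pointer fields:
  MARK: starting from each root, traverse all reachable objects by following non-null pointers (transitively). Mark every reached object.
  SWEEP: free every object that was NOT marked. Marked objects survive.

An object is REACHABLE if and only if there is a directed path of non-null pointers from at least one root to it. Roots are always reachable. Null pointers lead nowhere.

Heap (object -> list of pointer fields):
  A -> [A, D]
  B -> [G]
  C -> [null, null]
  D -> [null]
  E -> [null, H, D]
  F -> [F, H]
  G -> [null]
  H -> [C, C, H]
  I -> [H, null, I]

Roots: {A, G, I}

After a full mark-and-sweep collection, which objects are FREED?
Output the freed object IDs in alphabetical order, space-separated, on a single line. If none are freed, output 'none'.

Roots: A G I
Mark A: refs=A D, marked=A
Mark G: refs=null, marked=A G
Mark I: refs=H null I, marked=A G I
Mark D: refs=null, marked=A D G I
Mark H: refs=C C H, marked=A D G H I
Mark C: refs=null null, marked=A C D G H I
Unmarked (collected): B E F

Answer: B E F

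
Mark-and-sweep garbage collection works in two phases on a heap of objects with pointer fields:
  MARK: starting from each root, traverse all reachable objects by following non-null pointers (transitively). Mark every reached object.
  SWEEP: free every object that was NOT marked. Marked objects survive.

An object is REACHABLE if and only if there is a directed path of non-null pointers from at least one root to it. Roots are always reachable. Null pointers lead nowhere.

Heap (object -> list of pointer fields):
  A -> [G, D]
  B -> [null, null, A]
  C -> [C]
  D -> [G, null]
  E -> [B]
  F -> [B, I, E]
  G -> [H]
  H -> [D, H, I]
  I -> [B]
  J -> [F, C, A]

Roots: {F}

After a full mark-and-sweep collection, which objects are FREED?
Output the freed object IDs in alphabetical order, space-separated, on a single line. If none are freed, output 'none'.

Roots: F
Mark F: refs=B I E, marked=F
Mark B: refs=null null A, marked=B F
Mark I: refs=B, marked=B F I
Mark E: refs=B, marked=B E F I
Mark A: refs=G D, marked=A B E F I
Mark G: refs=H, marked=A B E F G I
Mark D: refs=G null, marked=A B D E F G I
Mark H: refs=D H I, marked=A B D E F G H I
Unmarked (collected): C J

Answer: C J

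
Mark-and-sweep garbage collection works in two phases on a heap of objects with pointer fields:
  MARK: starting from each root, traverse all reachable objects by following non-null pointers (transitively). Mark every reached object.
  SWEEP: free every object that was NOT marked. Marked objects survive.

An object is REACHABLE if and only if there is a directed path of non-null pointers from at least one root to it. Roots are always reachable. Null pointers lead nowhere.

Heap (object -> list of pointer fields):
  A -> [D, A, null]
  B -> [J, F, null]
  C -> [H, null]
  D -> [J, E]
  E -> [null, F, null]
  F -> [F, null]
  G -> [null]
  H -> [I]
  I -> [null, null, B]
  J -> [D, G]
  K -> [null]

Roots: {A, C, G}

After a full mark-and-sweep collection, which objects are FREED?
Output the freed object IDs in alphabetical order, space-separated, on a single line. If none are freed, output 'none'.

Answer: K

Derivation:
Roots: A C G
Mark A: refs=D A null, marked=A
Mark C: refs=H null, marked=A C
Mark G: refs=null, marked=A C G
Mark D: refs=J E, marked=A C D G
Mark H: refs=I, marked=A C D G H
Mark J: refs=D G, marked=A C D G H J
Mark E: refs=null F null, marked=A C D E G H J
Mark I: refs=null null B, marked=A C D E G H I J
Mark F: refs=F null, marked=A C D E F G H I J
Mark B: refs=J F null, marked=A B C D E F G H I J
Unmarked (collected): K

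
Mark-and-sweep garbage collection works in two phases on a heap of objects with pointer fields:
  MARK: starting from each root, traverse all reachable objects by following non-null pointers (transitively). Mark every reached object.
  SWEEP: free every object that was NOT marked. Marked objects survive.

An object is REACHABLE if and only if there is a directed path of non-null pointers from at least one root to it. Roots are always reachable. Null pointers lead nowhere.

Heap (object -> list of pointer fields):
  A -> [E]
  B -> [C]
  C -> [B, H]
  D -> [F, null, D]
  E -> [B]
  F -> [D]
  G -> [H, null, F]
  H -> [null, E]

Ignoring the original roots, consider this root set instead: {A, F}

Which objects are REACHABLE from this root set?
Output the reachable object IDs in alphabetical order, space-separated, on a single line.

Answer: A B C D E F H

Derivation:
Roots: A F
Mark A: refs=E, marked=A
Mark F: refs=D, marked=A F
Mark E: refs=B, marked=A E F
Mark D: refs=F null D, marked=A D E F
Mark B: refs=C, marked=A B D E F
Mark C: refs=B H, marked=A B C D E F
Mark H: refs=null E, marked=A B C D E F H
Unmarked (collected): G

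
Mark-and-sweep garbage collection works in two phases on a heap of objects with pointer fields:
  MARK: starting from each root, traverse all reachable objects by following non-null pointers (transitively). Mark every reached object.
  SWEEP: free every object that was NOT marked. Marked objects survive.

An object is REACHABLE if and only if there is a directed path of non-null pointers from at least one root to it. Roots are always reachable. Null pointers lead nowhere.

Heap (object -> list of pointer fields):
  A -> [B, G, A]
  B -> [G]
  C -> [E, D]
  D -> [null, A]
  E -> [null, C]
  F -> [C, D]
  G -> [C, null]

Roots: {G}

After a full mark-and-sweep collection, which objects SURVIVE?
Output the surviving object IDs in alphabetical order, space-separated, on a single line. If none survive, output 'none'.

Roots: G
Mark G: refs=C null, marked=G
Mark C: refs=E D, marked=C G
Mark E: refs=null C, marked=C E G
Mark D: refs=null A, marked=C D E G
Mark A: refs=B G A, marked=A C D E G
Mark B: refs=G, marked=A B C D E G
Unmarked (collected): F

Answer: A B C D E G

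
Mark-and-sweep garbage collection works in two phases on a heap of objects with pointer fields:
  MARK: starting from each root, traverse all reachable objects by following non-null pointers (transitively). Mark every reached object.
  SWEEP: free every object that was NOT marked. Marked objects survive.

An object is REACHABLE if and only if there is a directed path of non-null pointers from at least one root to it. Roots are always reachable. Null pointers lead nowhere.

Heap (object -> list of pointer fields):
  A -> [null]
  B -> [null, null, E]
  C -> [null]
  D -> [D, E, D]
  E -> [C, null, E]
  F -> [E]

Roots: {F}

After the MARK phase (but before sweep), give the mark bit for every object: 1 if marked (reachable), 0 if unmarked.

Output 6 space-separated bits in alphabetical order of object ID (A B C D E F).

Roots: F
Mark F: refs=E, marked=F
Mark E: refs=C null E, marked=E F
Mark C: refs=null, marked=C E F
Unmarked (collected): A B D

Answer: 0 0 1 0 1 1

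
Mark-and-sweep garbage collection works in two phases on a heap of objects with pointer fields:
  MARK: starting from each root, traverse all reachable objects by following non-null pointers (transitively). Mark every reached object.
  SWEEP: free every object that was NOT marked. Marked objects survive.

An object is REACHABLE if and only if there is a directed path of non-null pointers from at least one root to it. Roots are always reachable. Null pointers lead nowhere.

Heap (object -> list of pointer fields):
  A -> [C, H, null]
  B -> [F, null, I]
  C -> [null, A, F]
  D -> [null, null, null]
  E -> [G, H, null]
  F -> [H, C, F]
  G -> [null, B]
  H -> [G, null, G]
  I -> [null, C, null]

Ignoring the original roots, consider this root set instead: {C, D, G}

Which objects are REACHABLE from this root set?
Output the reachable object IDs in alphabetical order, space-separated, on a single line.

Roots: C D G
Mark C: refs=null A F, marked=C
Mark D: refs=null null null, marked=C D
Mark G: refs=null B, marked=C D G
Mark A: refs=C H null, marked=A C D G
Mark F: refs=H C F, marked=A C D F G
Mark B: refs=F null I, marked=A B C D F G
Mark H: refs=G null G, marked=A B C D F G H
Mark I: refs=null C null, marked=A B C D F G H I
Unmarked (collected): E

Answer: A B C D F G H I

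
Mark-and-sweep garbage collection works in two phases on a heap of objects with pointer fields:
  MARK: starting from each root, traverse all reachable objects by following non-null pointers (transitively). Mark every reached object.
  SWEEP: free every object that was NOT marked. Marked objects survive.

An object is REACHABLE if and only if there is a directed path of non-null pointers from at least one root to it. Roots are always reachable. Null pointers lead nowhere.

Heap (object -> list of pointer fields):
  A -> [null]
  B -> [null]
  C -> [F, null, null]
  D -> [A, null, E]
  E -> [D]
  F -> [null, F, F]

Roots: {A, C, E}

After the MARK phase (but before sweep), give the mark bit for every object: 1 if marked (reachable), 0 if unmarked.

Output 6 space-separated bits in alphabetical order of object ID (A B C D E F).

Roots: A C E
Mark A: refs=null, marked=A
Mark C: refs=F null null, marked=A C
Mark E: refs=D, marked=A C E
Mark F: refs=null F F, marked=A C E F
Mark D: refs=A null E, marked=A C D E F
Unmarked (collected): B

Answer: 1 0 1 1 1 1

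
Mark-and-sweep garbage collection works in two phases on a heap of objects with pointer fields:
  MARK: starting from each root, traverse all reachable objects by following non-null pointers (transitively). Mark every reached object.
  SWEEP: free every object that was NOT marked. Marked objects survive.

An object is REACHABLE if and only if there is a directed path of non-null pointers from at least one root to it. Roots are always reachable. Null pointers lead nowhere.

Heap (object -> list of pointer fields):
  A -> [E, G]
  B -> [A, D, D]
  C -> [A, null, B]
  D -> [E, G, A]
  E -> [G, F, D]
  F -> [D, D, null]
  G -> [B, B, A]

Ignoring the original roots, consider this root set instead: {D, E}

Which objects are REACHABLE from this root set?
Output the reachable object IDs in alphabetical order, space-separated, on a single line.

Answer: A B D E F G

Derivation:
Roots: D E
Mark D: refs=E G A, marked=D
Mark E: refs=G F D, marked=D E
Mark G: refs=B B A, marked=D E G
Mark A: refs=E G, marked=A D E G
Mark F: refs=D D null, marked=A D E F G
Mark B: refs=A D D, marked=A B D E F G
Unmarked (collected): C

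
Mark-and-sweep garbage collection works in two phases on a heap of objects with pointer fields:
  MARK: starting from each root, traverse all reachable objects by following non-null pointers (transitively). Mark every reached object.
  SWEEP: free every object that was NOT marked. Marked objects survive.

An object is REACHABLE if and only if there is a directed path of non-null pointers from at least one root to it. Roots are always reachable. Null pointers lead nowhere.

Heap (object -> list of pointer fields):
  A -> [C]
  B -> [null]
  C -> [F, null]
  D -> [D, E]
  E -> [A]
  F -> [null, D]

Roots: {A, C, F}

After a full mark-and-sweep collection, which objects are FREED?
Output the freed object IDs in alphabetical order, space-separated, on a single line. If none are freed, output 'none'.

Roots: A C F
Mark A: refs=C, marked=A
Mark C: refs=F null, marked=A C
Mark F: refs=null D, marked=A C F
Mark D: refs=D E, marked=A C D F
Mark E: refs=A, marked=A C D E F
Unmarked (collected): B

Answer: B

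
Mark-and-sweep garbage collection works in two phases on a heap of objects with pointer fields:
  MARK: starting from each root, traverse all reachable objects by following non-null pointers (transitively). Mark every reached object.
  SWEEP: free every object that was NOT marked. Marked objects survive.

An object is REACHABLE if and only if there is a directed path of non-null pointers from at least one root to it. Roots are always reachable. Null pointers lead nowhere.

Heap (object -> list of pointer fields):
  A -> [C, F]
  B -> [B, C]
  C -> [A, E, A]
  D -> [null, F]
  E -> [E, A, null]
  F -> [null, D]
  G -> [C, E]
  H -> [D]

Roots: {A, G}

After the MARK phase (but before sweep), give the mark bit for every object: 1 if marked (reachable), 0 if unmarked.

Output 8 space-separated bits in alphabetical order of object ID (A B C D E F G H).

Roots: A G
Mark A: refs=C F, marked=A
Mark G: refs=C E, marked=A G
Mark C: refs=A E A, marked=A C G
Mark F: refs=null D, marked=A C F G
Mark E: refs=E A null, marked=A C E F G
Mark D: refs=null F, marked=A C D E F G
Unmarked (collected): B H

Answer: 1 0 1 1 1 1 1 0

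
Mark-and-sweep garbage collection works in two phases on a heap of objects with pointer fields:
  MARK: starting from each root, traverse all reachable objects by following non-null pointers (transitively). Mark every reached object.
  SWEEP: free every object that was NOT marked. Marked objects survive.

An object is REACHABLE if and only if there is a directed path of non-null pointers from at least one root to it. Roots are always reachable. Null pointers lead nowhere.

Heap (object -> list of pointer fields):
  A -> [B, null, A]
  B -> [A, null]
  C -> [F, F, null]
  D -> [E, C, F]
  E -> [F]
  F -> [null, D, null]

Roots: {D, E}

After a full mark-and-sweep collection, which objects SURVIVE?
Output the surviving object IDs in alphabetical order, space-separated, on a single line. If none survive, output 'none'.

Roots: D E
Mark D: refs=E C F, marked=D
Mark E: refs=F, marked=D E
Mark C: refs=F F null, marked=C D E
Mark F: refs=null D null, marked=C D E F
Unmarked (collected): A B

Answer: C D E F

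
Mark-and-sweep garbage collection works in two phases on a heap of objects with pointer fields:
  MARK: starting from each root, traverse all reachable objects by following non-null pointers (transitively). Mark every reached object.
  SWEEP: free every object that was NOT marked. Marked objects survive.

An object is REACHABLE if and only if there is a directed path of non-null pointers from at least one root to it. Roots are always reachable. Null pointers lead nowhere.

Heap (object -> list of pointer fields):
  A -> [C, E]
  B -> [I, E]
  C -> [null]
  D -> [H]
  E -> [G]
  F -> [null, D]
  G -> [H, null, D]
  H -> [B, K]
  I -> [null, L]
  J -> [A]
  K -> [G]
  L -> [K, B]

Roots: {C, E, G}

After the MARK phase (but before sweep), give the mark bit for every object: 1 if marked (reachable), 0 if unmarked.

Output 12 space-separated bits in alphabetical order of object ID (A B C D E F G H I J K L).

Roots: C E G
Mark C: refs=null, marked=C
Mark E: refs=G, marked=C E
Mark G: refs=H null D, marked=C E G
Mark H: refs=B K, marked=C E G H
Mark D: refs=H, marked=C D E G H
Mark B: refs=I E, marked=B C D E G H
Mark K: refs=G, marked=B C D E G H K
Mark I: refs=null L, marked=B C D E G H I K
Mark L: refs=K B, marked=B C D E G H I K L
Unmarked (collected): A F J

Answer: 0 1 1 1 1 0 1 1 1 0 1 1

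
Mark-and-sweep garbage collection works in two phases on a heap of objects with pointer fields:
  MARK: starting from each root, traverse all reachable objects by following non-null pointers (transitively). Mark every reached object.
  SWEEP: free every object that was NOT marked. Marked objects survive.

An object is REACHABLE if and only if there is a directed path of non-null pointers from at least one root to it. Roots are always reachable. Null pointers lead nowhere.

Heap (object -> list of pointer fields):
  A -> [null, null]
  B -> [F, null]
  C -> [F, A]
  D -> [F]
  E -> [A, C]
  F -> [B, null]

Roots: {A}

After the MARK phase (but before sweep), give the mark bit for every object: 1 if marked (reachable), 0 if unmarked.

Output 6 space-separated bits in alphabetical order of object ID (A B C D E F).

Roots: A
Mark A: refs=null null, marked=A
Unmarked (collected): B C D E F

Answer: 1 0 0 0 0 0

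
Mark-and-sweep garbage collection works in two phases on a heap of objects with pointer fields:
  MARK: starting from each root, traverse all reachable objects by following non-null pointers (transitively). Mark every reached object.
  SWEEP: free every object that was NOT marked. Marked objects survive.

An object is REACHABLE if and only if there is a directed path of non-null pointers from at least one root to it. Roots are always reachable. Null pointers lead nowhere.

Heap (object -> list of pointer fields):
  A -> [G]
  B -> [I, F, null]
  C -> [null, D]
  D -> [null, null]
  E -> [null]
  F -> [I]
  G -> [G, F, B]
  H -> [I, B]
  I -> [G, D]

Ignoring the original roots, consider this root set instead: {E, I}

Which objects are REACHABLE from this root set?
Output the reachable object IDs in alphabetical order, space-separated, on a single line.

Answer: B D E F G I

Derivation:
Roots: E I
Mark E: refs=null, marked=E
Mark I: refs=G D, marked=E I
Mark G: refs=G F B, marked=E G I
Mark D: refs=null null, marked=D E G I
Mark F: refs=I, marked=D E F G I
Mark B: refs=I F null, marked=B D E F G I
Unmarked (collected): A C H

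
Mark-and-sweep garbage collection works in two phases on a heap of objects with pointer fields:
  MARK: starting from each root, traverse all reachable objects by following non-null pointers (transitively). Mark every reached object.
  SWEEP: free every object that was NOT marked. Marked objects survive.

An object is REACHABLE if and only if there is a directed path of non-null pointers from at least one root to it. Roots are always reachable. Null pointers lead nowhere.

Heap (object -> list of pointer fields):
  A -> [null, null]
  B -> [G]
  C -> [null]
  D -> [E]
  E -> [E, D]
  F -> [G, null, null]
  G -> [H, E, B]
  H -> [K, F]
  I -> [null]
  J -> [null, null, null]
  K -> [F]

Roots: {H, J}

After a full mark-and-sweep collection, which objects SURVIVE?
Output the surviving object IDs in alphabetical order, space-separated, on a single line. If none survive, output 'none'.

Answer: B D E F G H J K

Derivation:
Roots: H J
Mark H: refs=K F, marked=H
Mark J: refs=null null null, marked=H J
Mark K: refs=F, marked=H J K
Mark F: refs=G null null, marked=F H J K
Mark G: refs=H E B, marked=F G H J K
Mark E: refs=E D, marked=E F G H J K
Mark B: refs=G, marked=B E F G H J K
Mark D: refs=E, marked=B D E F G H J K
Unmarked (collected): A C I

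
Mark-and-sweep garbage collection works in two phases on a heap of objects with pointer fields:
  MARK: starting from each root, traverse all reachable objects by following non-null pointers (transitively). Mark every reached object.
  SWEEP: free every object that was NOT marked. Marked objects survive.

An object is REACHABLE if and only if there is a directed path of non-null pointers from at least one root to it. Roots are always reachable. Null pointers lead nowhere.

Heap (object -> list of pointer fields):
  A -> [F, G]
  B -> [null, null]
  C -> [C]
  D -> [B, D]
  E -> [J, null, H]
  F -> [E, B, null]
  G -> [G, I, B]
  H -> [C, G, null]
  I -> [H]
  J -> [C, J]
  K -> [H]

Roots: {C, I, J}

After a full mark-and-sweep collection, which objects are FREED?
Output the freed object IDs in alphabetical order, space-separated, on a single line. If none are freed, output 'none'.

Answer: A D E F K

Derivation:
Roots: C I J
Mark C: refs=C, marked=C
Mark I: refs=H, marked=C I
Mark J: refs=C J, marked=C I J
Mark H: refs=C G null, marked=C H I J
Mark G: refs=G I B, marked=C G H I J
Mark B: refs=null null, marked=B C G H I J
Unmarked (collected): A D E F K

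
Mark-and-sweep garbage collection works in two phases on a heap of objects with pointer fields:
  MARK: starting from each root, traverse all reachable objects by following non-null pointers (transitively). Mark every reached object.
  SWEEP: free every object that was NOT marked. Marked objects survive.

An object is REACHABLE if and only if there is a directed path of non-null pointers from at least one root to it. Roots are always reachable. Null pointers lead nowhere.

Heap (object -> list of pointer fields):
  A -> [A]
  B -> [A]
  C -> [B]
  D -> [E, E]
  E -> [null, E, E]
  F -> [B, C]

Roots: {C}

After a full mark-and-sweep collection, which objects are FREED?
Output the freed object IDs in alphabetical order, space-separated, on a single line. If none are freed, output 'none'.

Answer: D E F

Derivation:
Roots: C
Mark C: refs=B, marked=C
Mark B: refs=A, marked=B C
Mark A: refs=A, marked=A B C
Unmarked (collected): D E F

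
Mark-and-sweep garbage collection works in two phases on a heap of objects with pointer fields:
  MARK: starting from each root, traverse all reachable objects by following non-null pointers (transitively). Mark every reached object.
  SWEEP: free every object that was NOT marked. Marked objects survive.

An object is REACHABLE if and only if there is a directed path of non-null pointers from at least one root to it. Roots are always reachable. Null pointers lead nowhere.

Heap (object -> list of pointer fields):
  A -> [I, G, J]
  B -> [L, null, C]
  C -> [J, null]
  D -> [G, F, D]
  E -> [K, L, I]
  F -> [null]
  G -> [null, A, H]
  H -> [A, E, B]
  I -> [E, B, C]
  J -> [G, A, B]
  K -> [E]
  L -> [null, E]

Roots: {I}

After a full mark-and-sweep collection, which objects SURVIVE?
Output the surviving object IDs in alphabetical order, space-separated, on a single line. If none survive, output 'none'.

Answer: A B C E G H I J K L

Derivation:
Roots: I
Mark I: refs=E B C, marked=I
Mark E: refs=K L I, marked=E I
Mark B: refs=L null C, marked=B E I
Mark C: refs=J null, marked=B C E I
Mark K: refs=E, marked=B C E I K
Mark L: refs=null E, marked=B C E I K L
Mark J: refs=G A B, marked=B C E I J K L
Mark G: refs=null A H, marked=B C E G I J K L
Mark A: refs=I G J, marked=A B C E G I J K L
Mark H: refs=A E B, marked=A B C E G H I J K L
Unmarked (collected): D F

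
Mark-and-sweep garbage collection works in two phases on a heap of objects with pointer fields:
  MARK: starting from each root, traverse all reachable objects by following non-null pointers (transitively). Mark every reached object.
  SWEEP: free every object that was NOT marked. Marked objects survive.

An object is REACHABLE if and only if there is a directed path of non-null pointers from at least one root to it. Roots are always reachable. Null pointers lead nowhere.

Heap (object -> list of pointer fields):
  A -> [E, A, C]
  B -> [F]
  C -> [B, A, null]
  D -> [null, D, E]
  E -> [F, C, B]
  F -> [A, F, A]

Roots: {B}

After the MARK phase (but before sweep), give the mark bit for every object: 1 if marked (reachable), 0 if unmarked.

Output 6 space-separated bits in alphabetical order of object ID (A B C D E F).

Roots: B
Mark B: refs=F, marked=B
Mark F: refs=A F A, marked=B F
Mark A: refs=E A C, marked=A B F
Mark E: refs=F C B, marked=A B E F
Mark C: refs=B A null, marked=A B C E F
Unmarked (collected): D

Answer: 1 1 1 0 1 1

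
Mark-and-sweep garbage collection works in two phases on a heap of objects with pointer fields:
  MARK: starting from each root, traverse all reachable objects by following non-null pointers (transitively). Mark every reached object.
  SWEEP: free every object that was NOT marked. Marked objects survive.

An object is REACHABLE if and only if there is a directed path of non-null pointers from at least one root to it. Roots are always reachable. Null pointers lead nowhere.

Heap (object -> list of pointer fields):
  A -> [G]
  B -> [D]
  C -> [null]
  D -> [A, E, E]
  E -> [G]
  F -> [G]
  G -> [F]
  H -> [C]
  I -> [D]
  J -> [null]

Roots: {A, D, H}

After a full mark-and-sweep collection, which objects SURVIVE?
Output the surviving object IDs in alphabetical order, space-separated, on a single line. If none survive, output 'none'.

Roots: A D H
Mark A: refs=G, marked=A
Mark D: refs=A E E, marked=A D
Mark H: refs=C, marked=A D H
Mark G: refs=F, marked=A D G H
Mark E: refs=G, marked=A D E G H
Mark C: refs=null, marked=A C D E G H
Mark F: refs=G, marked=A C D E F G H
Unmarked (collected): B I J

Answer: A C D E F G H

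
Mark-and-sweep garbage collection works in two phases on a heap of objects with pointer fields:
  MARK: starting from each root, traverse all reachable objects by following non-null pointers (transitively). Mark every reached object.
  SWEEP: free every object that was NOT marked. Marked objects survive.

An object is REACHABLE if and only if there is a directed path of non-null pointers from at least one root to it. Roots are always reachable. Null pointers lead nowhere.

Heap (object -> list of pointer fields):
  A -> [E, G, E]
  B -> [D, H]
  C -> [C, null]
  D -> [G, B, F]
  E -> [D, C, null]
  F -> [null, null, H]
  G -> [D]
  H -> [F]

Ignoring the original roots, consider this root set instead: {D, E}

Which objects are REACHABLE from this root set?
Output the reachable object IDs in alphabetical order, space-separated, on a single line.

Answer: B C D E F G H

Derivation:
Roots: D E
Mark D: refs=G B F, marked=D
Mark E: refs=D C null, marked=D E
Mark G: refs=D, marked=D E G
Mark B: refs=D H, marked=B D E G
Mark F: refs=null null H, marked=B D E F G
Mark C: refs=C null, marked=B C D E F G
Mark H: refs=F, marked=B C D E F G H
Unmarked (collected): A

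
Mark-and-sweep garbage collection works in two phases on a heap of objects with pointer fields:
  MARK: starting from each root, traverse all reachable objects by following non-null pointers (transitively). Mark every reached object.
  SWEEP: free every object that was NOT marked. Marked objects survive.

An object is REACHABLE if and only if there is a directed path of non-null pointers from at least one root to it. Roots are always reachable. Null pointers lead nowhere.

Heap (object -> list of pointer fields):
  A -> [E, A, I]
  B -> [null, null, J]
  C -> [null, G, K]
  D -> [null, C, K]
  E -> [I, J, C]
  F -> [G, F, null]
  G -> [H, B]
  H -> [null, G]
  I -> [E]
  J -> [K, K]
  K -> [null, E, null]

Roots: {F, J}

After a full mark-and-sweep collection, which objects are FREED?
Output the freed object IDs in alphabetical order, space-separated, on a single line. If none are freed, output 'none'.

Answer: A D

Derivation:
Roots: F J
Mark F: refs=G F null, marked=F
Mark J: refs=K K, marked=F J
Mark G: refs=H B, marked=F G J
Mark K: refs=null E null, marked=F G J K
Mark H: refs=null G, marked=F G H J K
Mark B: refs=null null J, marked=B F G H J K
Mark E: refs=I J C, marked=B E F G H J K
Mark I: refs=E, marked=B E F G H I J K
Mark C: refs=null G K, marked=B C E F G H I J K
Unmarked (collected): A D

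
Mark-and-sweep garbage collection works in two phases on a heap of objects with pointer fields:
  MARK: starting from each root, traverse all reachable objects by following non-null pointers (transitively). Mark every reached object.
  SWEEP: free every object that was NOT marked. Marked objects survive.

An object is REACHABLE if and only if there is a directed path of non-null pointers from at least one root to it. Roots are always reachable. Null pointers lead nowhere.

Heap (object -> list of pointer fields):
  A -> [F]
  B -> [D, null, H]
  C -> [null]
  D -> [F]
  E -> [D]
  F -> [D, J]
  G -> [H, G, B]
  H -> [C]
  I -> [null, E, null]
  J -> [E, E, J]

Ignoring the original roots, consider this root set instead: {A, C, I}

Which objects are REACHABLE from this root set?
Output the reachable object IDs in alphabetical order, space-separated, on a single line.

Answer: A C D E F I J

Derivation:
Roots: A C I
Mark A: refs=F, marked=A
Mark C: refs=null, marked=A C
Mark I: refs=null E null, marked=A C I
Mark F: refs=D J, marked=A C F I
Mark E: refs=D, marked=A C E F I
Mark D: refs=F, marked=A C D E F I
Mark J: refs=E E J, marked=A C D E F I J
Unmarked (collected): B G H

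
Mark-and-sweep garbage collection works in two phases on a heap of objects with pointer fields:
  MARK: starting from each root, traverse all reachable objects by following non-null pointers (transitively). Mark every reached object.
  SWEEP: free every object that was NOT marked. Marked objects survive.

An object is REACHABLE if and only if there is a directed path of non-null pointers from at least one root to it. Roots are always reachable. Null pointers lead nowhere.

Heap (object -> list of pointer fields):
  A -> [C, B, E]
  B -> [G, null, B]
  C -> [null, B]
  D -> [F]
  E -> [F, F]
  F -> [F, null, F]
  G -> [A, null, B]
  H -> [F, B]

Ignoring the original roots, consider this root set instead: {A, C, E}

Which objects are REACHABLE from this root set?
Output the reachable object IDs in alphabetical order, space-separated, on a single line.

Roots: A C E
Mark A: refs=C B E, marked=A
Mark C: refs=null B, marked=A C
Mark E: refs=F F, marked=A C E
Mark B: refs=G null B, marked=A B C E
Mark F: refs=F null F, marked=A B C E F
Mark G: refs=A null B, marked=A B C E F G
Unmarked (collected): D H

Answer: A B C E F G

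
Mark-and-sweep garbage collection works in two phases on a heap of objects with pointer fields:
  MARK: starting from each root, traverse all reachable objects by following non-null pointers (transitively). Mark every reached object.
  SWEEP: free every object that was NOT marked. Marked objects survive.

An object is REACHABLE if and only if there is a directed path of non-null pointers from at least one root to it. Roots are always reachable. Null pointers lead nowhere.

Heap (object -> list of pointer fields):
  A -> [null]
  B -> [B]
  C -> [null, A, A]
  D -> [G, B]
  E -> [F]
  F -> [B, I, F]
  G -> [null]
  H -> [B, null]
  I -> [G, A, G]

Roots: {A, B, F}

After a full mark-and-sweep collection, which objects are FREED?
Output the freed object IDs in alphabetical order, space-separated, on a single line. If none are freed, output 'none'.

Roots: A B F
Mark A: refs=null, marked=A
Mark B: refs=B, marked=A B
Mark F: refs=B I F, marked=A B F
Mark I: refs=G A G, marked=A B F I
Mark G: refs=null, marked=A B F G I
Unmarked (collected): C D E H

Answer: C D E H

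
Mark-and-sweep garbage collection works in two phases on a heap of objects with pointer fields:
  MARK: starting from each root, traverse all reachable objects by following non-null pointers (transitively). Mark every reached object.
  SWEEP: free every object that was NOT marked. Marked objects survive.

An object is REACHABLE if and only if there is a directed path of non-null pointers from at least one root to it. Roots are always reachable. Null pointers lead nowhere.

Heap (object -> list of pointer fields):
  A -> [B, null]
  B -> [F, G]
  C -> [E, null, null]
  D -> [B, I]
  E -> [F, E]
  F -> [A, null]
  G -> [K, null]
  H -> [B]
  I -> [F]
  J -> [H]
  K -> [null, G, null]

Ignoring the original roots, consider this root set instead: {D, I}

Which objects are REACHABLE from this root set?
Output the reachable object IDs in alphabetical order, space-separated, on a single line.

Roots: D I
Mark D: refs=B I, marked=D
Mark I: refs=F, marked=D I
Mark B: refs=F G, marked=B D I
Mark F: refs=A null, marked=B D F I
Mark G: refs=K null, marked=B D F G I
Mark A: refs=B null, marked=A B D F G I
Mark K: refs=null G null, marked=A B D F G I K
Unmarked (collected): C E H J

Answer: A B D F G I K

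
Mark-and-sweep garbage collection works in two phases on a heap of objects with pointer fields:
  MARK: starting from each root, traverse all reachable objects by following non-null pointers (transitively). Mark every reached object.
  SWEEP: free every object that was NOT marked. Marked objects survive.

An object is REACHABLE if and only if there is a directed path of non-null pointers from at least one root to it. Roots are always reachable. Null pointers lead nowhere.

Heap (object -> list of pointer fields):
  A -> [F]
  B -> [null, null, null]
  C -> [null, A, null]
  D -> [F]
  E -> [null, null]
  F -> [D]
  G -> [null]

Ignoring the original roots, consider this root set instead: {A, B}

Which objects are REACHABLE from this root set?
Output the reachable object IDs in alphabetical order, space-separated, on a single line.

Answer: A B D F

Derivation:
Roots: A B
Mark A: refs=F, marked=A
Mark B: refs=null null null, marked=A B
Mark F: refs=D, marked=A B F
Mark D: refs=F, marked=A B D F
Unmarked (collected): C E G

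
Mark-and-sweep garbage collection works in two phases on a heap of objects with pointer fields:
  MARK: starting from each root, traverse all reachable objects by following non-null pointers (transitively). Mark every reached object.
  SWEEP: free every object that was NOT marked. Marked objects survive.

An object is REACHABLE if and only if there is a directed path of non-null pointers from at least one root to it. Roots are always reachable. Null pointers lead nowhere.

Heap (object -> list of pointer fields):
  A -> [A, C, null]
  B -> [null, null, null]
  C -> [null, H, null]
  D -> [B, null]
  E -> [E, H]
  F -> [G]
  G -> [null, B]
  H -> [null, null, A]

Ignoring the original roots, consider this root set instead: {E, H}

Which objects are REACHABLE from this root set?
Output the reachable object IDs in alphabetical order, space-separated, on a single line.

Answer: A C E H

Derivation:
Roots: E H
Mark E: refs=E H, marked=E
Mark H: refs=null null A, marked=E H
Mark A: refs=A C null, marked=A E H
Mark C: refs=null H null, marked=A C E H
Unmarked (collected): B D F G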